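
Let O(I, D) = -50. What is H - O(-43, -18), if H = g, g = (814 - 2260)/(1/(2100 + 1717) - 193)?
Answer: 7058897/122780 ≈ 57.492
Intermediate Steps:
g = 919897/122780 (g = -1446/(1/3817 - 193) = -1446/(-736680/3817) = -1446*(-3817/736680) = 919897/122780 ≈ 7.4922)
H = 919897/122780 ≈ 7.4922
H - O(-43, -18) = 919897/122780 - 1*(-50) = 919897/122780 + 50 = 7058897/122780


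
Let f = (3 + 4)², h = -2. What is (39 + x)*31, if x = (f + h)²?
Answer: 69688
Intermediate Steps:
f = 49 (f = 7² = 49)
x = 2209 (x = (49 - 2)² = 47² = 2209)
(39 + x)*31 = (39 + 2209)*31 = 2248*31 = 69688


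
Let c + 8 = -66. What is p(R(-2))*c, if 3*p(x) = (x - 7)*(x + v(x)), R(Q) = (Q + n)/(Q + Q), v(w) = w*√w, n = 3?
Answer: -1073/24 - 1073*I/48 ≈ -44.708 - 22.354*I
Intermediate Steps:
v(w) = w^(3/2)
R(Q) = (3 + Q)/(2*Q) (R(Q) = (Q + 3)/(Q + Q) = (3 + Q)/((2*Q)) = (3 + Q)*(1/(2*Q)) = (3 + Q)/(2*Q))
c = -74 (c = -8 - 66 = -74)
p(x) = (-7 + x)*(x + x^(3/2))/3 (p(x) = ((x - 7)*(x + x^(3/2)))/3 = ((-7 + x)*(x + x^(3/2)))/3 = (-7 + x)*(x + x^(3/2))/3)
p(R(-2))*c = (-7*(3 - 2)/(6*(-2)) - 7*√2*(3 - 2)^(3/2)*(-I*√2/4)/4/3 + ((½)*(3 - 2)/(-2))²/3 + ((½)*(3 - 2)/(-2))^(5/2)/3)*(-74) = (-7*(-1)/(6*2) - 7*(-I/8)/3 + ((½)*(-½)*1)²/3 + ((½)*(-½)*1)^(5/2)/3)*(-74) = (-7/3*(-¼) - (-7)*I/24 + (-¼)²/3 + (-¼)^(5/2)/3)*(-74) = (7/12 - (-7)*I/24 + (⅓)*(1/16) + (I/32)/3)*(-74) = (7/12 + 7*I/24 + 1/48 + I/96)*(-74) = (29/48 + 29*I/96)*(-74) = -1073/24 - 1073*I/48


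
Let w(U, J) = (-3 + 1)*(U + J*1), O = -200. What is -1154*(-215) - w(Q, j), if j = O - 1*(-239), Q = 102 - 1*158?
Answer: 248076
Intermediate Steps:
Q = -56 (Q = 102 - 158 = -56)
j = 39 (j = -200 - 1*(-239) = -200 + 239 = 39)
w(U, J) = -2*J - 2*U (w(U, J) = -2*(U + J) = -2*(J + U) = -2*J - 2*U)
-1154*(-215) - w(Q, j) = -1154*(-215) - (-2*39 - 2*(-56)) = 248110 - (-78 + 112) = 248110 - 1*34 = 248110 - 34 = 248076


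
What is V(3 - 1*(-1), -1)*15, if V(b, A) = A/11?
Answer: -15/11 ≈ -1.3636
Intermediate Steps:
V(b, A) = A/11 (V(b, A) = A*(1/11) = A/11)
V(3 - 1*(-1), -1)*15 = ((1/11)*(-1))*15 = -1/11*15 = -15/11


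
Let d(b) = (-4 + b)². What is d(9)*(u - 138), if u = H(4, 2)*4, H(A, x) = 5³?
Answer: 9050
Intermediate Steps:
H(A, x) = 125
u = 500 (u = 125*4 = 500)
d(9)*(u - 138) = (-4 + 9)²*(500 - 138) = 5²*362 = 25*362 = 9050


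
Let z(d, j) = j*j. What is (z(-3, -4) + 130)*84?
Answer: 12264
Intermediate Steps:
z(d, j) = j²
(z(-3, -4) + 130)*84 = ((-4)² + 130)*84 = (16 + 130)*84 = 146*84 = 12264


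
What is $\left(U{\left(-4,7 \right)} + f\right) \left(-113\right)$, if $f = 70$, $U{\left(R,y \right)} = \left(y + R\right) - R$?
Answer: $-8701$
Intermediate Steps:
$U{\left(R,y \right)} = y$ ($U{\left(R,y \right)} = \left(R + y\right) - R = y$)
$\left(U{\left(-4,7 \right)} + f\right) \left(-113\right) = \left(7 + 70\right) \left(-113\right) = 77 \left(-113\right) = -8701$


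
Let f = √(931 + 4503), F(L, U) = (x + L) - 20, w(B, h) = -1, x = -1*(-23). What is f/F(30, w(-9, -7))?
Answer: √5434/33 ≈ 2.2338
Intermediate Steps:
x = 23
F(L, U) = 3 + L (F(L, U) = (23 + L) - 20 = 3 + L)
f = √5434 ≈ 73.716
f/F(30, w(-9, -7)) = √5434/(3 + 30) = √5434/33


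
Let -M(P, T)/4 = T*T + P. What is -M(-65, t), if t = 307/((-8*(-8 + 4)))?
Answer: 27689/256 ≈ 108.16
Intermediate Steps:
t = 307/32 (t = 307/((-8*(-4))) = 307/32 ≈ 9.5938)
M(P, T) = -4*P - 4*T² (M(P, T) = -4*(T*T + P) = -4*(T² + P) = -4*(P + T²) = -4*P - 4*T²)
-M(-65, t) = -(-4*(-65) - 4*(307/32)²) = -(260 - 4*94249/1024) = -(260 - 94249/256) = -1*(-27689/256) = 27689/256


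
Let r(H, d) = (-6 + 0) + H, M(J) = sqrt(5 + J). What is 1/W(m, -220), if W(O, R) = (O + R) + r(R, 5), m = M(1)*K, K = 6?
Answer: -223/99350 - 3*sqrt(6)/99350 ≈ -0.0023186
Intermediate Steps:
r(H, d) = -6 + H
m = 6*sqrt(6) (m = sqrt(5 + 1)*6 = sqrt(6)*6 = 6*sqrt(6) ≈ 14.697)
W(O, R) = -6 + O + 2*R (W(O, R) = (O + R) + (-6 + R) = -6 + O + 2*R)
1/W(m, -220) = 1/(-6 + 6*sqrt(6) + 2*(-220)) = 1/(-6 + 6*sqrt(6) - 440) = 1/(-446 + 6*sqrt(6))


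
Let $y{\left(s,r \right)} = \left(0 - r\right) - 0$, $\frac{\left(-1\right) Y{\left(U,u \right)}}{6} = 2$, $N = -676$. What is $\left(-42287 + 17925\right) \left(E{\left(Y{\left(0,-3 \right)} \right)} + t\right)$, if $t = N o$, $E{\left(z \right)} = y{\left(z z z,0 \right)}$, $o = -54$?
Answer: $-889310448$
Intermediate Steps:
$Y{\left(U,u \right)} = -12$ ($Y{\left(U,u \right)} = \left(-6\right) 2 = -12$)
$y{\left(s,r \right)} = - r$ ($y{\left(s,r \right)} = - r + 0 = - r$)
$E{\left(z \right)} = 0$ ($E{\left(z \right)} = \left(-1\right) 0 = 0$)
$t = 36504$ ($t = \left(-676\right) \left(-54\right) = 36504$)
$\left(-42287 + 17925\right) \left(E{\left(Y{\left(0,-3 \right)} \right)} + t\right) = \left(-42287 + 17925\right) \left(0 + 36504\right) = \left(-24362\right) 36504 = -889310448$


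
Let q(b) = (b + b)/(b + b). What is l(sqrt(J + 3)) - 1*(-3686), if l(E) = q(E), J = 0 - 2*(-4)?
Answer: 3687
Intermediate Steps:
q(b) = 1 (q(b) = (2*b)/((2*b)) = (2*b)*(1/(2*b)) = 1)
J = 8 (J = 0 + 8 = 8)
l(E) = 1
l(sqrt(J + 3)) - 1*(-3686) = 1 - 1*(-3686) = 1 + 3686 = 3687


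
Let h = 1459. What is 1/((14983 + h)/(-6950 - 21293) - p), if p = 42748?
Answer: -28243/1207348206 ≈ -2.3393e-5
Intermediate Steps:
1/((14983 + h)/(-6950 - 21293) - p) = 1/((14983 + 1459)/(-6950 - 21293) - 1*42748) = 1/(16442/(-28243) - 42748) = 1/(16442*(-1/28243) - 42748) = 1/(-16442/28243 - 42748) = 1/(-1207348206/28243) = -28243/1207348206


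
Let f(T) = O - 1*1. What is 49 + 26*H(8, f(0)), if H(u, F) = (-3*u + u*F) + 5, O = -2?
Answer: -1069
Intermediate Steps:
f(T) = -3 (f(T) = -2 - 1*1 = -2 - 1 = -3)
H(u, F) = 5 - 3*u + F*u (H(u, F) = (-3*u + F*u) + 5 = 5 - 3*u + F*u)
49 + 26*H(8, f(0)) = 49 + 26*(5 - 3*8 - 3*8) = 49 + 26*(5 - 24 - 24) = 49 + 26*(-43) = 49 - 1118 = -1069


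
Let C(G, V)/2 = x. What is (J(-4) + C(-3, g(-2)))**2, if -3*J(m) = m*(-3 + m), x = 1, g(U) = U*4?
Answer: 484/9 ≈ 53.778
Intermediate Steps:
g(U) = 4*U
C(G, V) = 2 (C(G, V) = 2*1 = 2)
J(m) = -m*(-3 + m)/3
(J(-4) + C(-3, g(-2)))**2 = ((1/3)*(-4)*(3 - 1*(-4)) + 2)**2 = ((1/3)*(-4)*(3 + 4) + 2)**2 = ((1/3)*(-4)*7 + 2)**2 = (-28/3 + 2)**2 = (-22/3)**2 = 484/9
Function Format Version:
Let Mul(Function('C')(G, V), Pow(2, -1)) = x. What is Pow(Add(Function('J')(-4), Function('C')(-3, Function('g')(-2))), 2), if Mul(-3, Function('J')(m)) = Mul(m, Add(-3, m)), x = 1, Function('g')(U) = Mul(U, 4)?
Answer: Rational(484, 9) ≈ 53.778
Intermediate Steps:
Function('g')(U) = Mul(4, U)
Function('C')(G, V) = 2 (Function('C')(G, V) = Mul(2, 1) = 2)
Function('J')(m) = Mul(Rational(-1, 3), m, Add(-3, m)) (Function('J')(m) = Mul(Rational(-1, 3), Mul(m, Add(-3, m))) = Mul(Rational(-1, 3), m, Add(-3, m)))
Pow(Add(Function('J')(-4), Function('C')(-3, Function('g')(-2))), 2) = Pow(Add(Mul(Rational(1, 3), -4, Add(3, Mul(-1, -4))), 2), 2) = Pow(Add(Mul(Rational(1, 3), -4, Add(3, 4)), 2), 2) = Pow(Add(Mul(Rational(1, 3), -4, 7), 2), 2) = Pow(Add(Rational(-28, 3), 2), 2) = Pow(Rational(-22, 3), 2) = Rational(484, 9)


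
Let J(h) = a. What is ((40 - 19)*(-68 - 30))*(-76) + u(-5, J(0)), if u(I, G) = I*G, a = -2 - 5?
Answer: 156443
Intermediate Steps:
a = -7
J(h) = -7
u(I, G) = G*I
((40 - 19)*(-68 - 30))*(-76) + u(-5, J(0)) = ((40 - 19)*(-68 - 30))*(-76) - 7*(-5) = (21*(-98))*(-76) + 35 = -2058*(-76) + 35 = 156408 + 35 = 156443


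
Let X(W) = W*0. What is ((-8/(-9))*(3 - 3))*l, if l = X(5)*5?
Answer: 0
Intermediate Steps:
X(W) = 0
l = 0 (l = 0*5 = 0)
((-8/(-9))*(3 - 3))*l = ((-8/(-9))*(3 - 3))*0 = (-8*(-⅑)*0)*0 = ((8/9)*0)*0 = 0*0 = 0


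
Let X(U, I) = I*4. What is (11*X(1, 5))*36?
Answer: 7920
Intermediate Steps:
X(U, I) = 4*I
(11*X(1, 5))*36 = (11*(4*5))*36 = (11*20)*36 = 220*36 = 7920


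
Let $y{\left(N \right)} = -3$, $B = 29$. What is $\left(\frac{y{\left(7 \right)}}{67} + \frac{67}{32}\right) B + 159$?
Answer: $\frac{468293}{2144} \approx 218.42$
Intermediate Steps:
$\left(\frac{y{\left(7 \right)}}{67} + \frac{67}{32}\right) B + 159 = \left(- \frac{3}{67} + \frac{67}{32}\right) 29 + 159 = \frac{4393}{2144} \cdot 29 + 159 = \frac{127397}{2144} + 159 = \frac{468293}{2144}$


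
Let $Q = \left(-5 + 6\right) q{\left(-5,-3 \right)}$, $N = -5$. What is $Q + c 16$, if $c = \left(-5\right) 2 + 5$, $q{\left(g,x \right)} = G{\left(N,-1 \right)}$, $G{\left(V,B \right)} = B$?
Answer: $-81$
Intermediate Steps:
$q{\left(g,x \right)} = -1$
$Q = -1$ ($Q = \left(-5 + 6\right) \left(-1\right) = 1 \left(-1\right) = -1$)
$c = -5$ ($c = -10 + 5 = -5$)
$Q + c 16 = -1 - 80 = -81$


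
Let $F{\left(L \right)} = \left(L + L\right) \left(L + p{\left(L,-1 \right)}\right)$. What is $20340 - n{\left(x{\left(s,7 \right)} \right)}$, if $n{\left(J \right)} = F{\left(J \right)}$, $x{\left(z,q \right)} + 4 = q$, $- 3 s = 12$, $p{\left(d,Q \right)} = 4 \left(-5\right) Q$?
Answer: $20202$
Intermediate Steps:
$p{\left(d,Q \right)} = - 20 Q$
$s = -4$ ($s = \left(- \frac{1}{3}\right) 12 = -4$)
$x{\left(z,q \right)} = -4 + q$
$F{\left(L \right)} = 2 L \left(20 + L\right)$ ($F{\left(L \right)} = \left(L + L\right) \left(L - -20\right) = 2 L \left(L + 20\right) = 2 L \left(20 + L\right)$)
$n{\left(J \right)} = 2 J \left(20 + J\right)$
$20340 - n{\left(x{\left(s,7 \right)} \right)} = 20340 - 2 \left(-4 + 7\right) \left(20 + \left(-4 + 7\right)\right) = 20340 - 2 \cdot 3 \left(20 + 3\right) = 20340 - 2 \cdot 3 \cdot 23 = 20340 - 138 = 20202$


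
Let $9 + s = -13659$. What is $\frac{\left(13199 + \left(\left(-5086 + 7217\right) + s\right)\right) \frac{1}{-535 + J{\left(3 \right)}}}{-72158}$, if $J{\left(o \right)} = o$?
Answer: $\frac{831}{19194028} \approx 4.3295 \cdot 10^{-5}$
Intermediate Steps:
$s = -13668$ ($s = -9 - 13659 = -13668$)
$\frac{\left(13199 + \left(\left(-5086 + 7217\right) + s\right)\right) \frac{1}{-535 + J{\left(3 \right)}}}{-72158} = \frac{\left(13199 + \left(\left(-5086 + 7217\right) - 13668\right)\right) \frac{1}{-535 + 3}}{-72158} = \frac{13199 + \left(2131 - 13668\right)}{-532} \left(- \frac{1}{72158}\right) = \left(13199 - 11537\right) \left(- \frac{1}{532}\right) \left(- \frac{1}{72158}\right) = 1662 \left(- \frac{1}{532}\right) \left(- \frac{1}{72158}\right) = \left(- \frac{831}{266}\right) \left(- \frac{1}{72158}\right) = \frac{831}{19194028}$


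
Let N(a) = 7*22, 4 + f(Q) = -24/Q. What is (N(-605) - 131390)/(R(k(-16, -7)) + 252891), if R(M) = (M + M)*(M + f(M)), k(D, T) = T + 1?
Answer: -131236/252963 ≈ -0.51880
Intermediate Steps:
f(Q) = -4 - 24/Q
N(a) = 154
k(D, T) = 1 + T
R(M) = 2*M*(-4 + M - 24/M) (R(M) = (M + M)*(M + (-4 - 24/M)) = (2*M)*(-4 + M - 24/M) = 2*M*(-4 + M - 24/M))
(N(-605) - 131390)/(R(k(-16, -7)) + 252891) = (154 - 131390)/((-48 + 2*(1 - 7)*(-4 + (1 - 7))) + 252891) = -131236/((-48 + 2*(-6)*(-4 - 6)) + 252891) = -131236/((-48 + 2*(-6)*(-10)) + 252891) = -131236/((-48 + 120) + 252891) = -131236/(72 + 252891) = -131236/252963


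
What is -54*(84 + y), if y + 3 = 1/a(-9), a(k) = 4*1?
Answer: -8775/2 ≈ -4387.5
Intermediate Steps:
a(k) = 4
y = -11/4 (y = -3 + 1/4 = -3 + ¼ = -11/4 ≈ -2.7500)
-54*(84 + y) = -54*(84 - 11/4) = -54*325/4 = -8775/2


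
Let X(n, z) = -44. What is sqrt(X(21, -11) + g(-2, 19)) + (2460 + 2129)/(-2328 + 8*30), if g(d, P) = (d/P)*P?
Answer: -4589/2088 + I*sqrt(46) ≈ -2.1978 + 6.7823*I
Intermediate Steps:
g(d, P) = d
sqrt(X(21, -11) + g(-2, 19)) + (2460 + 2129)/(-2328 + 8*30) = sqrt(-44 - 2) + (2460 + 2129)/(-2328 + 8*30) = sqrt(-46) + 4589/(-2328 + 240) = I*sqrt(46) + 4589/(-2088) = I*sqrt(46) + 4589*(-1/2088) = I*sqrt(46) - 4589/2088 = -4589/2088 + I*sqrt(46)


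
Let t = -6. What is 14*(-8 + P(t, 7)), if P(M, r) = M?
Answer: -196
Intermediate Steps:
14*(-8 + P(t, 7)) = 14*(-8 - 6) = 14*(-14) = -196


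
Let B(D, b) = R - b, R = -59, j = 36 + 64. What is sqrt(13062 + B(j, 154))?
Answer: sqrt(12849) ≈ 113.35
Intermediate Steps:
j = 100
B(D, b) = -59 - b
sqrt(13062 + B(j, 154)) = sqrt(13062 + (-59 - 1*154)) = sqrt(13062 + (-59 - 154)) = sqrt(13062 - 213) = sqrt(12849)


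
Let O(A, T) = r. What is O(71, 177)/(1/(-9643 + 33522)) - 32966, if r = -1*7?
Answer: -200119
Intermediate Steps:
r = -7
O(A, T) = -7
O(71, 177)/(1/(-9643 + 33522)) - 32966 = -7/(1/(-9643 + 33522)) - 32966 = -7/(1/23879) - 32966 = -7/1/23879 - 32966 = -7*23879 - 32966 = -167153 - 32966 = -200119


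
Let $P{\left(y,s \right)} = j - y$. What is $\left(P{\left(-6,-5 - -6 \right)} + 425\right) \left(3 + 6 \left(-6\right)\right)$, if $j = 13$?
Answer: $-14652$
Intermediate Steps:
$P{\left(y,s \right)} = 13 - y$
$\left(P{\left(-6,-5 - -6 \right)} + 425\right) \left(3 + 6 \left(-6\right)\right) = \left(\left(13 - -6\right) + 425\right) \left(3 + 6 \left(-6\right)\right) = \left(\left(13 + 6\right) + 425\right) \left(3 - 36\right) = \left(19 + 425\right) \left(-33\right) = 444 \left(-33\right) = -14652$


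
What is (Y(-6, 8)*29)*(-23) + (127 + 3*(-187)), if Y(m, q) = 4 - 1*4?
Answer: -434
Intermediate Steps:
Y(m, q) = 0 (Y(m, q) = 4 - 4 = 0)
(Y(-6, 8)*29)*(-23) + (127 + 3*(-187)) = (0*29)*(-23) + (127 + 3*(-187)) = 0*(-23) + (127 - 561) = 0 - 434 = -434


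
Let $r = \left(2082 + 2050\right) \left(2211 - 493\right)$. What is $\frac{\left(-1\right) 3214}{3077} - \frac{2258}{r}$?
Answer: $- \frac{11411206965}{10921466876} \approx -1.0448$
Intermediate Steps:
$r = 7098776$ ($r = 4132 \cdot 1718 = 7098776$)
$\frac{\left(-1\right) 3214}{3077} - \frac{2258}{r} = \frac{\left(-1\right) 3214}{3077} - \frac{2258}{7098776} = \left(-3214\right) \frac{1}{3077} - \frac{1129}{3549388} = - \frac{3214}{3077} - \frac{1129}{3549388} = - \frac{11411206965}{10921466876}$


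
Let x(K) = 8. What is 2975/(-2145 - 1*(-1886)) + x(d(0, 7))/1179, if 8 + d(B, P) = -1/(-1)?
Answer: -500779/43623 ≈ -11.480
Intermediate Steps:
d(B, P) = -7 (d(B, P) = -8 - 1/(-1) = -8 - 1*(-1) = -8 + 1 = -7)
2975/(-2145 - 1*(-1886)) + x(d(0, 7))/1179 = 2975/(-2145 - 1*(-1886)) + 8/1179 = 2975/(-2145 + 1886) + 8*(1/1179) = 2975/(-259) + 8/1179 = 2975*(-1/259) + 8/1179 = -425/37 + 8/1179 = -500779/43623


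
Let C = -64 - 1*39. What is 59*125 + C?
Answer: 7272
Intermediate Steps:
C = -103 (C = -64 - 39 = -103)
59*125 + C = 59*125 - 103 = 7375 - 103 = 7272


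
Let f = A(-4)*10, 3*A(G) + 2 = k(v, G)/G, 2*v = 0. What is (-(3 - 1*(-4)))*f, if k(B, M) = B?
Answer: 140/3 ≈ 46.667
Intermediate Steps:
v = 0 (v = (1/2)*0 = 0)
A(G) = -2/3 (A(G) = -2/3 + (0/G)/3 = -2/3 + (1/3)*0 = -2/3 + 0 = -2/3)
f = -20/3 (f = -2/3*10 = -20/3 ≈ -6.6667)
(-(3 - 1*(-4)))*f = -(3 - 1*(-4))*(-20/3) = -(3 + 4)*(-20/3) = -1*7*(-20/3) = -7*(-20/3) = 140/3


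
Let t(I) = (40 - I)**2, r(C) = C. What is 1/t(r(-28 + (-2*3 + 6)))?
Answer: 1/4624 ≈ 0.00021626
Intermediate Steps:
1/t(r(-28 + (-2*3 + 6))) = 1/((-40 + (-28 + (-2*3 + 6)))**2) = 1/((-40 + (-28 + (-6 + 6)))**2) = 1/((-40 + (-28 + 0))**2) = 1/((-40 - 28)**2) = 1/((-68)**2) = 1/4624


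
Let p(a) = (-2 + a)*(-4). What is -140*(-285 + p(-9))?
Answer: 33740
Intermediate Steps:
p(a) = 8 - 4*a
-140*(-285 + p(-9)) = -140*(-285 + (8 - 4*(-9))) = -140*(-285 + (8 + 36)) = -140*(-285 + 44) = -140*(-241) = 33740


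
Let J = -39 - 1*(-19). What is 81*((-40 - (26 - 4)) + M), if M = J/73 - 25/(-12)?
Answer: -1423629/292 ≈ -4875.4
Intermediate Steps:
J = -20 (J = -39 + 19 = -20)
M = 1585/876 (M = -20/73 - 25/(-12) = -20*1/73 - 25*(-1/12) = -20/73 + 25/12 = 1585/876 ≈ 1.8094)
81*((-40 - (26 - 4)) + M) = 81*((-40 - (26 - 4)) + 1585/876) = 81*((-40 - 1*22) + 1585/876) = 81*((-40 - 22) + 1585/876) = 81*(-62 + 1585/876) = 81*(-52727/876) = -1423629/292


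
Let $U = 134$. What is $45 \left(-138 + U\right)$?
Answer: $-180$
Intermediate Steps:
$45 \left(-138 + U\right) = 45 \left(-138 + 134\right) = 45 \left(-4\right) = -180$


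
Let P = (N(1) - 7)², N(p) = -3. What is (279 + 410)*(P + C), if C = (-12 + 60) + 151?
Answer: 206011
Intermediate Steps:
C = 199 (C = 48 + 151 = 199)
P = 100 (P = (-3 - 7)² = (-10)² = 100)
(279 + 410)*(P + C) = (279 + 410)*(100 + 199) = 689*299 = 206011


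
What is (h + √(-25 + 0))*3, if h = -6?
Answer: -18 + 15*I ≈ -18.0 + 15.0*I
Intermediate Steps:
(h + √(-25 + 0))*3 = (-6 + √(-25 + 0))*3 = (-6 + √(-25))*3 = (-6 + 5*I)*3 = -18 + 15*I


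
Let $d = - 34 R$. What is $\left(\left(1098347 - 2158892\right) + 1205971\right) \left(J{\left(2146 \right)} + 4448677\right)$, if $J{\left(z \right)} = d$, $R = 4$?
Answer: $646933523466$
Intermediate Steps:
$d = -136$ ($d = \left(-34\right) 4 = -136$)
$J{\left(z \right)} = -136$
$\left(\left(1098347 - 2158892\right) + 1205971\right) \left(J{\left(2146 \right)} + 4448677\right) = \left(\left(1098347 - 2158892\right) + 1205971\right) \left(-136 + 4448677\right) = \left(-1060545 + 1205971\right) 4448541 = 145426 \cdot 4448541 = 646933523466$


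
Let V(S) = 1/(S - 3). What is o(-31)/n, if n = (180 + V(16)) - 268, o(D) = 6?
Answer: -26/381 ≈ -0.068241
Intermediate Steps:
V(S) = 1/(-3 + S)
n = -1143/13 (n = (180 + 1/(-3 + 16)) - 268 = (180 + 1/13) - 268 = 2341/13 - 268 = -1143/13 ≈ -87.923)
o(-31)/n = 6/(-1143/13) = 6*(-13/1143) = -26/381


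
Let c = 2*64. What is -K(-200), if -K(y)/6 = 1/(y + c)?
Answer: -1/12 ≈ -0.083333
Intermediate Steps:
c = 128
K(y) = -6/(128 + y) (K(y) = -6/(y + 128) = -6/(128 + y))
-K(-200) = -(-6)/(128 - 200) = -(-6)/(-72) = -(-6)*(-1)/72 = -1*1/12 = -1/12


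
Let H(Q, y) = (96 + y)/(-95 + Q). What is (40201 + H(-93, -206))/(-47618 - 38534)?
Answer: -3778949/8098288 ≈ -0.46664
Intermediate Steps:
H(Q, y) = (96 + y)/(-95 + Q)
(40201 + H(-93, -206))/(-47618 - 38534) = (40201 + (96 - 206)/(-95 - 93))/(-47618 - 38534) = (40201 - 110/(-188))/(-86152) = (40201 - 1/188*(-110))*(-1/86152) = (40201 + 55/94)*(-1/86152) = (3778949/94)*(-1/86152) = -3778949/8098288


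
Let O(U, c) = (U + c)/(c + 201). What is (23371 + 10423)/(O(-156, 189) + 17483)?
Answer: 4393220/2272801 ≈ 1.9330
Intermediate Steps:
O(U, c) = (U + c)/(201 + c)
(23371 + 10423)/(O(-156, 189) + 17483) = (23371 + 10423)/((-156 + 189)/(201 + 189) + 17483) = 33794/(33/390 + 17483) = 33794/((1/390)*33 + 17483) = 33794/(11/130 + 17483) = 33794/(2272801/130) = 33794*(130/2272801) = 4393220/2272801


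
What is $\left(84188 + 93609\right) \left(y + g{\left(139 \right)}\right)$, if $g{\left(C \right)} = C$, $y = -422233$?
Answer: $-75047046918$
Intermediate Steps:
$\left(84188 + 93609\right) \left(y + g{\left(139 \right)}\right) = \left(84188 + 93609\right) \left(-422233 + 139\right) = 177797 \left(-422094\right) = -75047046918$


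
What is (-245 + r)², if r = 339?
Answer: 8836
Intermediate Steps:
(-245 + r)² = (-245 + 339)² = 94² = 8836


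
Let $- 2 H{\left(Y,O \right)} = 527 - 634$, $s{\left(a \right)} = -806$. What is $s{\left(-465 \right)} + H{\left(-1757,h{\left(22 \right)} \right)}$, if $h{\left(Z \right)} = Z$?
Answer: $- \frac{1505}{2} \approx -752.5$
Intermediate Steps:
$H{\left(Y,O \right)} = \frac{107}{2}$ ($H{\left(Y,O \right)} = - \frac{527 - 634}{2} = \left(- \frac{1}{2}\right) \left(-107\right) = \frac{107}{2}$)
$s{\left(-465 \right)} + H{\left(-1757,h{\left(22 \right)} \right)} = -806 + \frac{107}{2} = - \frac{1505}{2}$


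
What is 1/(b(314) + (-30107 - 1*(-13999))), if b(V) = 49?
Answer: -1/16059 ≈ -6.2270e-5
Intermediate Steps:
1/(b(314) + (-30107 - 1*(-13999))) = 1/(49 + (-30107 - 1*(-13999))) = 1/(49 + (-30107 + 13999)) = 1/(49 - 16108) = 1/(-16059) = -1/16059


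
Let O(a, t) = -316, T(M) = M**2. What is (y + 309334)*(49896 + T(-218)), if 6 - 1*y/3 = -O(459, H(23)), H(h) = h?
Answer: 30044717680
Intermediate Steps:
y = -930 (y = 18 - (-3)*(-316) = 18 - 3*316 = 18 - 948 = -930)
(y + 309334)*(49896 + T(-218)) = (-930 + 309334)*(49896 + (-218)**2) = 308404*(49896 + 47524) = 308404*97420 = 30044717680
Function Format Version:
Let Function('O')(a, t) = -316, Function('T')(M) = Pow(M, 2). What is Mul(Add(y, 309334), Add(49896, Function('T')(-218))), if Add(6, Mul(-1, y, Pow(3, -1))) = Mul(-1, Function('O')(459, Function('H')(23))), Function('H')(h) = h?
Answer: 30044717680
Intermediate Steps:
y = -930 (y = Add(18, Mul(-3, Mul(-1, -316))) = Add(18, Mul(-3, 316)) = Add(18, -948) = -930)
Mul(Add(y, 309334), Add(49896, Function('T')(-218))) = Mul(Add(-930, 309334), Add(49896, Pow(-218, 2))) = Mul(308404, Add(49896, 47524)) = Mul(308404, 97420) = 30044717680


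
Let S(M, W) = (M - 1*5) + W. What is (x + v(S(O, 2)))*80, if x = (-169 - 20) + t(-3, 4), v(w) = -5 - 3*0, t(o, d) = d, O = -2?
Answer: -15200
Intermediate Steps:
S(M, W) = -5 + M + W (S(M, W) = (M - 5) + W = (-5 + M) + W = -5 + M + W)
v(w) = -5 (v(w) = -5 + 0 = -5)
x = -185 (x = (-169 - 20) + 4 = -189 + 4 = -185)
(x + v(S(O, 2)))*80 = (-185 - 5)*80 = -190*80 = -15200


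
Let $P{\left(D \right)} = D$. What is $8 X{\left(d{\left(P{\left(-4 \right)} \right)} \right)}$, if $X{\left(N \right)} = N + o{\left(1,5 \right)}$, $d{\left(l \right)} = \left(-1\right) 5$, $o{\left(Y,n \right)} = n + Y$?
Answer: $8$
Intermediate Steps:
$o{\left(Y,n \right)} = Y + n$
$d{\left(l \right)} = -5$
$X{\left(N \right)} = 6 + N$ ($X{\left(N \right)} = N + \left(1 + 5\right) = N + 6 = 6 + N$)
$8 X{\left(d{\left(P{\left(-4 \right)} \right)} \right)} = 8 \left(6 - 5\right) = 8 \cdot 1 = 8$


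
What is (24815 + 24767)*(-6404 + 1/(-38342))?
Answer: -6087235911679/19171 ≈ -3.1752e+8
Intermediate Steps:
(24815 + 24767)*(-6404 + 1/(-38342)) = 49582*(-6404 - 1/38342) = 49582*(-245542169/38342) = -6087235911679/19171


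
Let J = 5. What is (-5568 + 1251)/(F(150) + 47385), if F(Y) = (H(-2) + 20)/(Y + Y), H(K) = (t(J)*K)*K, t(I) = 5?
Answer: -64755/710777 ≈ -0.091105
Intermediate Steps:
H(K) = 5*K**2 (H(K) = (5*K)*K = 5*K**2)
F(Y) = 20/Y (F(Y) = (5*(-2)**2 + 20)/(Y + Y) = (5*4 + 20)/((2*Y)) = (20 + 20)*(1/(2*Y)) = 40*(1/(2*Y)) = 20/Y)
(-5568 + 1251)/(F(150) + 47385) = (-5568 + 1251)/(20/150 + 47385) = -4317/(20*(1/150) + 47385) = -4317/(2/15 + 47385) = -4317/710777/15 = -4317*15/710777 = -64755/710777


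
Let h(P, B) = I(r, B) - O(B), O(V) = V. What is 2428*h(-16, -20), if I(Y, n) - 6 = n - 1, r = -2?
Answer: 12140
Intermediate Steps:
I(Y, n) = 5 + n (I(Y, n) = 6 + (n - 1) = 6 + (-1 + n) = 5 + n)
h(P, B) = 5 (h(P, B) = (5 + B) - B = 5)
2428*h(-16, -20) = 2428*5 = 12140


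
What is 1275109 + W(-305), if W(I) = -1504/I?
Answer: 388909749/305 ≈ 1.2751e+6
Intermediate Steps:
1275109 + W(-305) = 1275109 - 1504/(-305) = 1275109 - 1504*(-1/305) = 1275109 + 1504/305 = 388909749/305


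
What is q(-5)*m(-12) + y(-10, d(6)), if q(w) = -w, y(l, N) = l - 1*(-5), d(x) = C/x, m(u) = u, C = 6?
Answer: -65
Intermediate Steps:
d(x) = 6/x
y(l, N) = 5 + l (y(l, N) = l + 5 = 5 + l)
q(-5)*m(-12) + y(-10, d(6)) = -1*(-5)*(-12) + (5 - 10) = 5*(-12) - 5 = -60 - 5 = -65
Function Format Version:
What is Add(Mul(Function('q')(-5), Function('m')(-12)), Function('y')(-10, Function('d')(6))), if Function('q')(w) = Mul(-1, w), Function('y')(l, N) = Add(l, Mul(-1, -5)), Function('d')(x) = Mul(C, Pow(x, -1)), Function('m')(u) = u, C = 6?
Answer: -65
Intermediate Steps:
Function('d')(x) = Mul(6, Pow(x, -1))
Function('y')(l, N) = Add(5, l) (Function('y')(l, N) = Add(l, 5) = Add(5, l))
Add(Mul(Function('q')(-5), Function('m')(-12)), Function('y')(-10, Function('d')(6))) = Add(Mul(Mul(-1, -5), -12), Add(5, -10)) = Add(Mul(5, -12), -5) = Add(-60, -5) = -65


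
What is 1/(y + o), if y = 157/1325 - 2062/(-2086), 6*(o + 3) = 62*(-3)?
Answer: -1381975/45457324 ≈ -0.030402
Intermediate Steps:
o = -34 (o = -3 + (62*(-3))/6 = -3 + (⅙)*(-186) = -3 - 31 = -34)
y = 1529826/1381975 (y = 157*(1/1325) - 2062*(-1/2086) = 157/1325 + 1031/1043 = 1529826/1381975 ≈ 1.1070)
1/(y + o) = 1/(1529826/1381975 - 34) = 1/(-45457324/1381975) = -1381975/45457324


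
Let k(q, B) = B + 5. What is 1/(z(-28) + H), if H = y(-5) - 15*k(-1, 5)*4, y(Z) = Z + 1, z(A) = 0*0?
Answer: -1/604 ≈ -0.0016556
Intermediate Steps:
k(q, B) = 5 + B
z(A) = 0
y(Z) = 1 + Z
H = -604 (H = (1 - 5) - 15*(5 + 5)*4 = -4 - 150*4 = -4 - 15*40 = -4 - 600 = -604)
1/(z(-28) + H) = 1/(0 - 604) = 1/(-604) = -1/604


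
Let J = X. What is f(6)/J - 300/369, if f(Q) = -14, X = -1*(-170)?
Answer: -9361/10455 ≈ -0.89536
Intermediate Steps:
X = 170
J = 170
f(6)/J - 300/369 = -14/170 - 300/369 = -14*1/170 - 300*1/369 = -7/85 - 100/123 = -9361/10455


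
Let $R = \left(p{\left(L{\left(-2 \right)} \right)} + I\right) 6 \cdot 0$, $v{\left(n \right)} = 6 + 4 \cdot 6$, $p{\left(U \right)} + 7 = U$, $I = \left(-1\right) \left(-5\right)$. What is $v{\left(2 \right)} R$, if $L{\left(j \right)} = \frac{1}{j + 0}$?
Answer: $0$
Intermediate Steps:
$L{\left(j \right)} = \frac{1}{j}$
$I = 5$
$p{\left(U \right)} = -7 + U$
$v{\left(n \right)} = 30$ ($v{\left(n \right)} = 6 + 24 = 30$)
$R = 0$ ($R = \left(\left(-7 + \frac{1}{-2}\right) + 5\right) 6 \cdot 0 = \left(\left(-7 - \frac{1}{2}\right) + 5\right) 6 \cdot 0 = \left(- \frac{15}{2} + 5\right) 6 \cdot 0 = \left(- \frac{5}{2}\right) 6 \cdot 0 = \left(-15\right) 0 = 0$)
$v{\left(2 \right)} R = 30 \cdot 0 = 0$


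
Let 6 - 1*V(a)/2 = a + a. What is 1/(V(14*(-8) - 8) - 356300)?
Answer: -1/355808 ≈ -2.8105e-6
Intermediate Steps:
V(a) = 12 - 4*a (V(a) = 12 - 2*(a + a) = 12 - 4*a)
1/(V(14*(-8) - 8) - 356300) = 1/((12 - 4*(14*(-8) - 8)) - 356300) = 1/((12 - 4*(-112 - 8)) - 356300) = 1/((12 - 4*(-120)) - 356300) = 1/((12 + 480) - 356300) = 1/(492 - 356300) = 1/(-355808) = -1/355808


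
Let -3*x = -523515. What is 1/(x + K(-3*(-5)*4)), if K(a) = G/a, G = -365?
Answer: 12/2093987 ≈ 5.7307e-6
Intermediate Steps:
K(a) = -365/a
x = 174505 (x = -⅓*(-523515) = 174505)
1/(x + K(-3*(-5)*4)) = 1/(174505 - 365/(-3*(-5)*4)) = 1/(174505 - 365/(15*4)) = 1/(174505 - 365/60) = 1/(174505 - 365*1/60) = 1/(174505 - 73/12) = 1/(2093987/12) = 12/2093987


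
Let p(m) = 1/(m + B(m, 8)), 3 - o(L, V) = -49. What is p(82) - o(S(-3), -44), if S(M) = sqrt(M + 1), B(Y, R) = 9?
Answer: -4731/91 ≈ -51.989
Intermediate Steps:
S(M) = sqrt(1 + M)
o(L, V) = 52 (o(L, V) = 3 - 1*(-49) = 3 + 49 = 52)
p(m) = 1/(9 + m) (p(m) = 1/(m + 9) = 1/(9 + m))
p(82) - o(S(-3), -44) = 1/(9 + 82) - 1*52 = 1/91 - 52 = -4731/91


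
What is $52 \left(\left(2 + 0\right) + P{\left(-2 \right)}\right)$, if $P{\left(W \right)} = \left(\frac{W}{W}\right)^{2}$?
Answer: $156$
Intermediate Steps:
$P{\left(W \right)} = 1$ ($P{\left(W \right)} = 1^{2} = 1$)
$52 \left(\left(2 + 0\right) + P{\left(-2 \right)}\right) = 52 \left(\left(2 + 0\right) + 1\right) = 52 \left(2 + 1\right) = 52 \cdot 3 = 156$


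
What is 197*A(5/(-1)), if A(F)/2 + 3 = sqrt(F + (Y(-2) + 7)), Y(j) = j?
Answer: -1182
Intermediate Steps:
A(F) = -6 + 2*sqrt(5 + F) (A(F) = -6 + 2*sqrt(F + (-2 + 7)) = -6 + 2*sqrt(F + 5) = -6 + 2*sqrt(5 + F))
197*A(5/(-1)) = 197*(-6 + 2*sqrt(5 + 5/(-1))) = 197*(-6 + 2*sqrt(5 + 5*(-1))) = 197*(-6 + 2*sqrt(5 - 5)) = 197*(-6 + 2*sqrt(0)) = 197*(-6 + 2*0) = 197*(-6 + 0) = 197*(-6) = -1182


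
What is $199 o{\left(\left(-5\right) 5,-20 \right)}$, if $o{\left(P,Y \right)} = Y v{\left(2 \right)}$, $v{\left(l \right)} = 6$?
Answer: $-23880$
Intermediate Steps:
$o{\left(P,Y \right)} = 6 Y$ ($o{\left(P,Y \right)} = Y 6 = 6 Y$)
$199 o{\left(\left(-5\right) 5,-20 \right)} = 199 \cdot 6 \left(-20\right) = 199 \left(-120\right) = -23880$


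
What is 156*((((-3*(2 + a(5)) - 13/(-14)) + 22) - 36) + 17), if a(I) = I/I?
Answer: -5538/7 ≈ -791.14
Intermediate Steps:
a(I) = 1
156*((((-3*(2 + a(5)) - 13/(-14)) + 22) - 36) + 17) = 156*((((-3*(2 + 1) - 13/(-14)) + 22) - 36) + 17) = 156*((((-3*3 - 13*(-1/14)) + 22) - 36) + 17) = 156*((((-9 + 13/14) + 22) - 36) + 17) = 156*(((-113/14 + 22) - 36) + 17) = 156*((195/14 - 36) + 17) = 156*(-309/14 + 17) = 156*(-71/14) = -5538/7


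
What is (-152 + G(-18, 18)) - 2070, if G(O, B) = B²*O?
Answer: -8054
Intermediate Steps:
G(O, B) = O*B²
(-152 + G(-18, 18)) - 2070 = (-152 - 18*18²) - 2070 = (-152 - 18*324) - 2070 = (-152 - 5832) - 2070 = -5984 - 2070 = -8054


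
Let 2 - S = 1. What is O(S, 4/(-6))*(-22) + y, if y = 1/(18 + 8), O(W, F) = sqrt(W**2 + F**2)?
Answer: 1/26 - 22*sqrt(13)/3 ≈ -26.402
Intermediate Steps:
S = 1 (S = 2 - 1*1 = 2 - 1 = 1)
O(W, F) = sqrt(F**2 + W**2)
y = 1/26 ≈ 0.038462
O(S, 4/(-6))*(-22) + y = sqrt((4/(-6))**2 + 1**2)*(-22) + 1/26 = sqrt((4*(-1/6))**2 + 1)*(-22) + 1/26 = sqrt((-2/3)**2 + 1)*(-22) + 1/26 = sqrt(4/9 + 1)*(-22) + 1/26 = sqrt(13/9)*(-22) + 1/26 = (sqrt(13)/3)*(-22) + 1/26 = -22*sqrt(13)/3 + 1/26 = 1/26 - 22*sqrt(13)/3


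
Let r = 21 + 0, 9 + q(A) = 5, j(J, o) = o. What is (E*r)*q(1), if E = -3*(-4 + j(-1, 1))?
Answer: -756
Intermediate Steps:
q(A) = -4 (q(A) = -9 + 5 = -4)
r = 21
E = 9 (E = -3*(-4 + 1) = -3*(-3) = 9)
(E*r)*q(1) = (9*21)*(-4) = 189*(-4) = -756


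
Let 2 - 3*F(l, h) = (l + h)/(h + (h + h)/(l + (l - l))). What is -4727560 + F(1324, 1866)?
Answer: -8773107830452/1855737 ≈ -4.7276e+6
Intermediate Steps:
F(l, h) = ⅔ - (h + l)/(3*(h + 2*h/l)) (F(l, h) = ⅔ - (l + h)/(3*(h + (h + h)/(l + (l - l)))) = ⅔ - (h + l)/(3*(h + (2*h)/(l + 0))) = ⅔ - (h + l)/(3*(h + (2*h)/l)) = ⅔ - (h + l)/(3*(h + 2*h/l)))
-4727560 + F(1324, 1866) = -4727560 + (⅓)*(-1*1324² + 4*1866 + 1866*1324)/(1866*(2 + 1324)) = -4727560 + (⅓)*(1/1866)*(-1*1752976 + 7464 + 2470584)/1326 = -4727560 + (⅓)*(1/1866)*(1/1326)*(-1752976 + 7464 + 2470584) = -4727560 + (⅓)*(1/1866)*(1/1326)*725072 = -4727560 + 181268/1855737 = -8773107830452/1855737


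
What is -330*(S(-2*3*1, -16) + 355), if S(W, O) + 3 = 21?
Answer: -123090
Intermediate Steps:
S(W, O) = 18 (S(W, O) = -3 + 21 = 18)
-330*(S(-2*3*1, -16) + 355) = -330*(18 + 355) = -330*373 = -123090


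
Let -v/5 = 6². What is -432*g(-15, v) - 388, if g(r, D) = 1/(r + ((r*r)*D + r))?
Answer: -2620868/6755 ≈ -387.99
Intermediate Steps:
v = -180 (v = -5*6² = -5*36 = -180)
g(r, D) = 1/(2*r + D*r²) (g(r, D) = 1/(r + (r²*D + r)) = 1/(r + (D*r² + r)) = 1/(r + (r + D*r²)) = 1/(2*r + D*r²))
-432*g(-15, v) - 388 = -432/((-15)*(2 - 180*(-15))) - 388 = -(-144)/(5*(2 + 2700)) - 388 = -(-144)/(5*2702) - 388 = -432*(-1/40530) - 388 = 72/6755 - 388 = -2620868/6755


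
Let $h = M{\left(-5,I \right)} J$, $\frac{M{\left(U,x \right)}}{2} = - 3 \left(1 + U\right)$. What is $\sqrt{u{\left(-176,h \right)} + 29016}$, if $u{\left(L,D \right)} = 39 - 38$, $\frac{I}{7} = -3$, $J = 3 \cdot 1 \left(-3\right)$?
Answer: $\sqrt{29017} \approx 170.34$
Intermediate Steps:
$J = -9$ ($J = 3 \left(-3\right) = -9$)
$I = -21$ ($I = 7 \left(-3\right) = -21$)
$M{\left(U,x \right)} = -6 - 6 U$ ($M{\left(U,x \right)} = 2 \left(- 3 \left(1 + U\right)\right) = 2 \left(-3 - 3 U\right) = -6 - 6 U$)
$h = -216$ ($h = \left(-6 - -30\right) \left(-9\right) = \left(-6 + 30\right) \left(-9\right) = 24 \left(-9\right) = -216$)
$u{\left(L,D \right)} = 1$ ($u{\left(L,D \right)} = 39 - 38 = 1$)
$\sqrt{u{\left(-176,h \right)} + 29016} = \sqrt{1 + 29016} = \sqrt{29017}$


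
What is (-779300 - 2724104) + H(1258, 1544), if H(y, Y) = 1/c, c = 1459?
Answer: -5111466435/1459 ≈ -3.5034e+6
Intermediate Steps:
H(y, Y) = 1/1459
(-779300 - 2724104) + H(1258, 1544) = (-779300 - 2724104) + 1/1459 = -3503404 + 1/1459 = -5111466435/1459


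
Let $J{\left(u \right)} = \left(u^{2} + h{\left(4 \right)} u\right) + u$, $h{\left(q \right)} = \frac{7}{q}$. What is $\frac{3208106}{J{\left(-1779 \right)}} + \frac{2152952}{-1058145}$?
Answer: $- \frac{302984591808}{297216352895} \approx -1.0194$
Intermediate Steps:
$J{\left(u \right)} = u^{2} + \frac{11 u}{4}$ ($J{\left(u \right)} = \left(u^{2} + \frac{7}{4} u\right) + u = \left(u^{2} + 7 \cdot \frac{1}{4} u\right) + u = \left(u^{2} + \frac{7 u}{4}\right) + u = u^{2} + \frac{11 u}{4}$)
$\frac{3208106}{J{\left(-1779 \right)}} + \frac{2152952}{-1058145} = \frac{3208106}{\frac{1}{4} \left(-1779\right) \left(11 + 4 \left(-1779\right)\right)} + \frac{2152952}{-1058145} = \frac{3208106}{\frac{1}{4} \left(-1779\right) \left(11 - 7116\right)} + 2152952 \left(- \frac{1}{1058145}\right) = \frac{3208106}{\frac{1}{4} \left(-1779\right) \left(-7105\right)} - \frac{2152952}{1058145} = \frac{3208106}{\frac{12639795}{4}} - \frac{2152952}{1058145} = 3208106 \cdot \frac{4}{12639795} - \frac{2152952}{1058145} = \frac{12832424}{12639795} - \frac{2152952}{1058145} = - \frac{302984591808}{297216352895}$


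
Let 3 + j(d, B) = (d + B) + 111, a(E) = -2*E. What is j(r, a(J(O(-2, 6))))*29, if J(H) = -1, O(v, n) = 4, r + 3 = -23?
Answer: 2436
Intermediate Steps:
r = -26 (r = -3 - 23 = -26)
j(d, B) = 108 + B + d (j(d, B) = -3 + ((d + B) + 111) = -3 + ((B + d) + 111) = -3 + (111 + B + d) = 108 + B + d)
j(r, a(J(O(-2, 6))))*29 = (108 - 2*(-1) - 26)*29 = (108 + 2 - 26)*29 = 84*29 = 2436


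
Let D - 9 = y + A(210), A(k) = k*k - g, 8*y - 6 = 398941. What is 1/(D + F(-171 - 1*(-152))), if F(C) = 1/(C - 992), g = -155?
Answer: 8088/761342641 ≈ 1.0623e-5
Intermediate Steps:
y = 398947/8 (y = 3/4 + (1/8)*398941 = 3/4 + 398941/8 = 398947/8 ≈ 49868.)
A(k) = 155 + k**2 (A(k) = k*k - 1*(-155) = k**2 + 155 = 155 + k**2)
D = 753059/8 (D = 9 + (398947/8 + (155 + 210**2)) = 9 + (398947/8 + (155 + 44100)) = 9 + (398947/8 + 44255) = 9 + 752987/8 = 753059/8 ≈ 94132.)
F(C) = 1/(-992 + C)
1/(D + F(-171 - 1*(-152))) = 1/(753059/8 + 1/(-992 + (-171 - 1*(-152)))) = 1/(753059/8 + 1/(-992 + (-171 + 152))) = 1/(753059/8 + 1/(-992 - 19)) = 1/(753059/8 + 1/(-1011)) = 1/(753059/8 - 1/1011) = 1/(761342641/8088) = 8088/761342641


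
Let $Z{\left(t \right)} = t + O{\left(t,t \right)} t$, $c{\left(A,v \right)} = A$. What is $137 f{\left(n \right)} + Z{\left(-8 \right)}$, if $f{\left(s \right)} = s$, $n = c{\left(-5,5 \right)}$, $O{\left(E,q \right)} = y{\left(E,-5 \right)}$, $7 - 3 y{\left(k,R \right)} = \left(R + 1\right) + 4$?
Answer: $- \frac{2135}{3} \approx -711.67$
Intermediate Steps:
$y{\left(k,R \right)} = \frac{2}{3} - \frac{R}{3}$ ($y{\left(k,R \right)} = \frac{7}{3} - \frac{\left(R + 1\right) + 4}{3} = \frac{7}{3} - \frac{\left(1 + R\right) + 4}{3} = \frac{7}{3} - \frac{5 + R}{3} = \frac{7}{3} - \left(\frac{5}{3} + \frac{R}{3}\right) = \frac{2}{3} - \frac{R}{3}$)
$O{\left(E,q \right)} = \frac{7}{3}$ ($O{\left(E,q \right)} = \frac{2}{3} - - \frac{5}{3} = \frac{2}{3} + \frac{5}{3} = \frac{7}{3}$)
$n = -5$
$Z{\left(t \right)} = \frac{10 t}{3}$ ($Z{\left(t \right)} = t + \frac{7 t}{3} = \frac{10 t}{3}$)
$137 f{\left(n \right)} + Z{\left(-8 \right)} = 137 \left(-5\right) + \frac{10}{3} \left(-8\right) = -685 - \frac{80}{3} = - \frac{2135}{3}$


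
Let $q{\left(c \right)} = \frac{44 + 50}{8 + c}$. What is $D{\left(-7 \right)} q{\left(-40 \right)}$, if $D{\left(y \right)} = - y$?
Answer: $- \frac{329}{16} \approx -20.563$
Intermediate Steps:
$q{\left(c \right)} = \frac{94}{8 + c}$
$D{\left(-7 \right)} q{\left(-40 \right)} = \left(-1\right) \left(-7\right) \frac{94}{8 - 40} = 7 \frac{94}{-32} = 7 \cdot 94 \left(- \frac{1}{32}\right) = 7 \left(- \frac{47}{16}\right) = - \frac{329}{16}$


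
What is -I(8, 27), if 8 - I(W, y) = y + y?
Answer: 46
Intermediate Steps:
I(W, y) = 8 - 2*y (I(W, y) = 8 - (y + y) = 8 - 2*y)
-I(8, 27) = -(8 - 2*27) = -(8 - 54) = -1*(-46) = 46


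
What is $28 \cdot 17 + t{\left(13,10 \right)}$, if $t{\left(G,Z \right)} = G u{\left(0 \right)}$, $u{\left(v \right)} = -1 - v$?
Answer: $463$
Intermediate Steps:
$t{\left(G,Z \right)} = - G$ ($t{\left(G,Z \right)} = G \left(-1 - 0\right) = G \left(-1 + 0\right) = G \left(-1\right) = - G$)
$28 \cdot 17 + t{\left(13,10 \right)} = 28 \cdot 17 - 13 = 476 - 13 = 463$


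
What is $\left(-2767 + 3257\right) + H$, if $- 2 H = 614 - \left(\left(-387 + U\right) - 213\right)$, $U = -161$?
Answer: $- \frac{395}{2} \approx -197.5$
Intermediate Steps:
$H = - \frac{1375}{2}$ ($H = - \frac{614 - \left(\left(-387 - 161\right) - 213\right)}{2} = - \frac{614 - \left(-548 - 213\right)}{2} = - \frac{614 - -761}{2} = - \frac{614 + 761}{2} = \left(- \frac{1}{2}\right) 1375 = - \frac{1375}{2} \approx -687.5$)
$\left(-2767 + 3257\right) + H = \left(-2767 + 3257\right) - \frac{1375}{2} = 490 - \frac{1375}{2} = - \frac{395}{2}$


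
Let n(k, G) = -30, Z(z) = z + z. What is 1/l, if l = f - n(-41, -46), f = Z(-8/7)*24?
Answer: -7/174 ≈ -0.040230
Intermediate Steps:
Z(z) = 2*z
f = -384/7 (f = (2*(-8/7))*24 = -16/7*24 = -384/7 ≈ -54.857)
l = -174/7 (l = -384/7 - 1*(-30) = -384/7 + 30 = -174/7 ≈ -24.857)
1/l = 1/(-174/7) = -7/174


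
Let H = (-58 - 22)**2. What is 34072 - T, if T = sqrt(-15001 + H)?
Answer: 34072 - I*sqrt(8601) ≈ 34072.0 - 92.742*I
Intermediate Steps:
H = 6400 (H = (-80)**2 = 6400)
T = I*sqrt(8601) (T = sqrt(-15001 + 6400) = sqrt(-8601) = I*sqrt(8601) ≈ 92.742*I)
34072 - T = 34072 - I*sqrt(8601)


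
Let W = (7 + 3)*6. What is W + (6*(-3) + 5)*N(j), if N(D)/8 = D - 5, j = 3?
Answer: 268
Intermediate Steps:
W = 60 (W = 10*6 = 60)
N(D) = -40 + 8*D (N(D) = 8*(D - 5) = 8*(-5 + D) = -40 + 8*D)
W + (6*(-3) + 5)*N(j) = 60 + (6*(-3) + 5)*(-40 + 8*3) = 60 + (-18 + 5)*(-40 + 24) = 60 - 13*(-16) = 60 + 208 = 268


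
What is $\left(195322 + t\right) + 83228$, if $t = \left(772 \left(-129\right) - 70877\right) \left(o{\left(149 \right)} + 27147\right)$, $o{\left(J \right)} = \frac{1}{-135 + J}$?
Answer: $- \frac{64782857735}{14} \approx -4.6273 \cdot 10^{9}$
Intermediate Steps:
$t = - \frac{64786757435}{14}$ ($t = \left(772 \left(-129\right) - 70877\right) \left(\frac{1}{-135 + 149} + 27147\right) = \left(-99588 - 70877\right) \left(\frac{1}{14} + 27147\right) = - 170465 \left(\frac{1}{14} + 27147\right) = \left(-170465\right) \frac{380059}{14} = - \frac{64786757435}{14} \approx -4.6276 \cdot 10^{9}$)
$\left(195322 + t\right) + 83228 = \left(195322 - \frac{64786757435}{14}\right) + 83228 = - \frac{64784022927}{14} + 83228 = - \frac{64782857735}{14}$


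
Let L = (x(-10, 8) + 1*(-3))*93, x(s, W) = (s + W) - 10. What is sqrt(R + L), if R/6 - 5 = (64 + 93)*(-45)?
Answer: I*sqrt(43755) ≈ 209.18*I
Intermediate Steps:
R = -42360 (R = 30 + 6*((64 + 93)*(-45)) = 30 + 6*(157*(-45)) = 30 + 6*(-7065) = 30 - 42390 = -42360)
x(s, W) = -10 + W + s (x(s, W) = (W + s) - 10 = -10 + W + s)
L = -1395 (L = ((-10 + 8 - 10) + 1*(-3))*93 = (-12 - 3)*93 = -15*93 = -1395)
sqrt(R + L) = sqrt(-42360 - 1395) = sqrt(-43755) = I*sqrt(43755)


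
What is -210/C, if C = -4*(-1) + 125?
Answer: -70/43 ≈ -1.6279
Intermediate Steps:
C = 129 (C = 4 + 125 = 129)
-210/C = -210/129 = -210*1/129 = -70/43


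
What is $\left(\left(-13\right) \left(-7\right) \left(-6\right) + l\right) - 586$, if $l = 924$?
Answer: $-208$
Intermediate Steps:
$\left(\left(-13\right) \left(-7\right) \left(-6\right) + l\right) - 586 = \left(\left(-13\right) \left(-7\right) \left(-6\right) + 924\right) - 586 = \left(91 \left(-6\right) + 924\right) - 586 = \left(-546 + 924\right) - 586 = 378 - 586 = -208$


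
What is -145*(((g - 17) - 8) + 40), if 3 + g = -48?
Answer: 5220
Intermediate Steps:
g = -51 (g = -3 - 48 = -51)
-145*(((g - 17) - 8) + 40) = -145*(((-51 - 17) - 8) + 40) = -145*((-68 - 8) + 40) = -145*(-76 + 40) = -145*(-36) = 5220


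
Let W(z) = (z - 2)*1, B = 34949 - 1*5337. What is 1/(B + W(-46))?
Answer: 1/29564 ≈ 3.3825e-5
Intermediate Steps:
B = 29612 (B = 34949 - 5337 = 29612)
W(z) = -2 + z (W(z) = (-2 + z)*1 = -2 + z)
1/(B + W(-46)) = 1/(29612 + (-2 - 46)) = 1/(29612 - 48) = 1/29564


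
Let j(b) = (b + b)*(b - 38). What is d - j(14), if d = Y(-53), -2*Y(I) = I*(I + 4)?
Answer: -1253/2 ≈ -626.50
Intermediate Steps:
Y(I) = -I*(4 + I)/2 (Y(I) = -I*(I + 4)/2 = -I*(4 + I)/2)
d = -2597/2 (d = -½*(-53)*(4 - 53) = -½*(-53)*(-49) = -2597/2 ≈ -1298.5)
j(b) = 2*b*(-38 + b) (j(b) = (2*b)*(-38 + b) = 2*b*(-38 + b))
d - j(14) = -2597/2 - 2*14*(-38 + 14) = -2597/2 - 2*14*(-24) = -2597/2 - 1*(-672) = -2597/2 + 672 = -1253/2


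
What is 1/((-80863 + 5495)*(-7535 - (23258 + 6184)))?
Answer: 1/2786882536 ≈ 3.5882e-10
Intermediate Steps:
1/((-80863 + 5495)*(-7535 - (23258 + 6184))) = 1/((-75368)*(-7535 - 1*29442)) = -1/(75368*(-7535 - 29442)) = -1/75368/(-36977) = -1/75368*(-1/36977) = 1/2786882536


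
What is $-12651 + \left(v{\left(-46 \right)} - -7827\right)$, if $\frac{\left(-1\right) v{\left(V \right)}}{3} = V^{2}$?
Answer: $-11172$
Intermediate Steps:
$v{\left(V \right)} = - 3 V^{2}$
$-12651 + \left(v{\left(-46 \right)} - -7827\right) = -12651 - \left(-7827 + 3 \left(-46\right)^{2}\right) = -12651 + \left(\left(-3\right) 2116 + 7827\right) = -12651 + \left(-6348 + 7827\right) = -12651 + 1479 = -11172$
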